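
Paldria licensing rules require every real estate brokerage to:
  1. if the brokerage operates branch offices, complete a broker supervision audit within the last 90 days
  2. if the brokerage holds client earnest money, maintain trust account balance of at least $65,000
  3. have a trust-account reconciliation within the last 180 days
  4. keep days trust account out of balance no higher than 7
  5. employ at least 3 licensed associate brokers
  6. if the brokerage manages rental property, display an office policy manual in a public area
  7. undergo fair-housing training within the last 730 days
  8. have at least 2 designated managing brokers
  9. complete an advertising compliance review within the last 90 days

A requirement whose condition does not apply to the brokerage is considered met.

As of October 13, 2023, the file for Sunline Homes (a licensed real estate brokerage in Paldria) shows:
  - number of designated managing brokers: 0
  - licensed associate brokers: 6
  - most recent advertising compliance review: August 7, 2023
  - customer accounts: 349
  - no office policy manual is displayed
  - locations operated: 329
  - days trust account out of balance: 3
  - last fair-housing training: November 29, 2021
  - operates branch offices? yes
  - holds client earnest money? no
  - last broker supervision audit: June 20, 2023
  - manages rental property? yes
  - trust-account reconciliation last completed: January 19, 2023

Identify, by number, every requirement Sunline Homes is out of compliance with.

1. condition 'operates branch offices' holds; broker supervision audit 115 days ago vs limit 90 → not met
2. condition 'holds client earnest money' does not hold → requirement n/a → met
3. trust-account reconciliation 267 days ago vs limit 180 → not met
4. days trust account out of balance 3 ≤ 7 → met
5. licensed associate brokers 6 ≥ 3 → met
6. condition 'manages rental property' holds; office policy manual absent → not met
7. fair-housing training 683 days ago vs limit 730 → met
8. designated managing brokers 0 < 2 → not met
9. advertising compliance review 67 days ago vs limit 90 → met
Not met: 1, 3, 6, 8

1, 3, 6, 8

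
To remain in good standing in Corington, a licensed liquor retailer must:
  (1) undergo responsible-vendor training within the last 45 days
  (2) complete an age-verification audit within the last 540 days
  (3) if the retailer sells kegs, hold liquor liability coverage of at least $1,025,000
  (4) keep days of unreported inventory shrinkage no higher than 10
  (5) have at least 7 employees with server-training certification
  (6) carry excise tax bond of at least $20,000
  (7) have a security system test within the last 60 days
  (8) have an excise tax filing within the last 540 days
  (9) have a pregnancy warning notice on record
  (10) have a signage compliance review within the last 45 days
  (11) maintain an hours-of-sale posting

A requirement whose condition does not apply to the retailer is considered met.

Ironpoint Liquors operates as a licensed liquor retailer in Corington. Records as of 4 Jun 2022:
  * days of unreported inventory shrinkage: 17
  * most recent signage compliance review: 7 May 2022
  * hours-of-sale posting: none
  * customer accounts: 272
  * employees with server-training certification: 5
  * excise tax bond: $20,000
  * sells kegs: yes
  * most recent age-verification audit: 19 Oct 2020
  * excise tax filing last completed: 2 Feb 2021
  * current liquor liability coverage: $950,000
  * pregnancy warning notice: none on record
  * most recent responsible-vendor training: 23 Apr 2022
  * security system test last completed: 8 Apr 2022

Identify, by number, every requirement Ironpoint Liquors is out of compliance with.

1. responsible-vendor training 42 days ago vs limit 45 → met
2. age-verification audit 593 days ago vs limit 540 → not met
3. condition 'sells kegs' holds; liquor liability coverage $950,000 < $1,025,000 → not met
4. days of unreported inventory shrinkage 17 > 10 → not met
5. employees with server-training certification 5 < 7 → not met
6. excise tax bond $20,000 ≥ $20,000 → met
7. security system test 57 days ago vs limit 60 → met
8. excise tax filing 487 days ago vs limit 540 → met
9. pregnancy warning notice absent → not met
10. signage compliance review 28 days ago vs limit 45 → met
11. hours-of-sale posting absent → not met
Not met: 2, 3, 4, 5, 9, 11

2, 3, 4, 5, 9, 11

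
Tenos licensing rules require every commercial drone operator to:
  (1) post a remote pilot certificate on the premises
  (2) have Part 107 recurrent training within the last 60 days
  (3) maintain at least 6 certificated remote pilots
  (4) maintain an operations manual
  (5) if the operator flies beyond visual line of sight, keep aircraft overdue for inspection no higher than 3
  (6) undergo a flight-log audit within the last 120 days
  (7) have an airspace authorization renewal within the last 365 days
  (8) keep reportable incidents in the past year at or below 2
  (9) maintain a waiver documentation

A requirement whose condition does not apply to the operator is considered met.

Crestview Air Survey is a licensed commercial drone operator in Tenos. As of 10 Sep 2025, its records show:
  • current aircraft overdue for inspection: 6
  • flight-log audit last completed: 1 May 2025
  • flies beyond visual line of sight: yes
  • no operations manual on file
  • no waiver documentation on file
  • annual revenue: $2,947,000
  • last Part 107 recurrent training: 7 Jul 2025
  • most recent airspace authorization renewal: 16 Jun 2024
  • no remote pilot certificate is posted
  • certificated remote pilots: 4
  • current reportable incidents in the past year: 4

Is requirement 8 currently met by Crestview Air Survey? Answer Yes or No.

No

8. reportable incidents in the past year 4 > 2 → not met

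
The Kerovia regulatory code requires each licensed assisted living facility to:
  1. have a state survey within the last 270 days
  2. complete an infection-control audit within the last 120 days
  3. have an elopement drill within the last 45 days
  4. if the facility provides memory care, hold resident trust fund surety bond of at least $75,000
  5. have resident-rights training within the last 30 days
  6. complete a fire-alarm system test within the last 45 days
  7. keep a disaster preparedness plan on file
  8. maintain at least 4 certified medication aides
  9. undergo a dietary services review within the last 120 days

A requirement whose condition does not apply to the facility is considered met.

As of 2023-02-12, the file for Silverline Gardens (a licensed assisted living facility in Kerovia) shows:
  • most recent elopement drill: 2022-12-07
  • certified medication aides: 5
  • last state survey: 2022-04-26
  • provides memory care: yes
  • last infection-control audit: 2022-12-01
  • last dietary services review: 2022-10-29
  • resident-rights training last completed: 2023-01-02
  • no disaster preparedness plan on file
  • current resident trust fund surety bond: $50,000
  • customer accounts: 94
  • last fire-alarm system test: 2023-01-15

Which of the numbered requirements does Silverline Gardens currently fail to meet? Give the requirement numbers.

1. state survey 292 days ago vs limit 270 → not met
2. infection-control audit 73 days ago vs limit 120 → met
3. elopement drill 67 days ago vs limit 45 → not met
4. condition 'provides memory care' holds; resident trust fund surety bond $50,000 < $75,000 → not met
5. resident-rights training 41 days ago vs limit 30 → not met
6. fire-alarm system test 28 days ago vs limit 45 → met
7. disaster preparedness plan absent → not met
8. certified medication aides 5 ≥ 4 → met
9. dietary services review 106 days ago vs limit 120 → met
Not met: 1, 3, 4, 5, 7

1, 3, 4, 5, 7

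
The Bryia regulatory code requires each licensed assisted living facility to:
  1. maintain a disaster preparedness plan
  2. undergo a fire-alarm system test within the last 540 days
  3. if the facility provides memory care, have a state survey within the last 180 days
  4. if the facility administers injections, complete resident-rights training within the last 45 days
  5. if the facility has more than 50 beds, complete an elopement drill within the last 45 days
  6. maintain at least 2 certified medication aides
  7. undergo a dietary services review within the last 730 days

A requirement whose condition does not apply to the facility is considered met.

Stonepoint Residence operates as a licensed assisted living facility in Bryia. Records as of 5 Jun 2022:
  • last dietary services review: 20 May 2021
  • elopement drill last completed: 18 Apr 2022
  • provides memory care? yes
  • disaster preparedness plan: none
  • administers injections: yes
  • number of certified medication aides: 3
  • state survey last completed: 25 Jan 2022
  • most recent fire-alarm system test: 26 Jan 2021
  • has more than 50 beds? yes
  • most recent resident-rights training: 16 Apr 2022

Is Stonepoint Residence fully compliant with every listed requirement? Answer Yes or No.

1. disaster preparedness plan absent → not met
2. fire-alarm system test 495 days ago vs limit 540 → met
3. condition 'provides memory care' holds; state survey 131 days ago vs limit 180 → met
4. condition 'administers injections' holds; resident-rights training 50 days ago vs limit 45 → not met
5. condition 'has more than 50 beds' holds; elopement drill 48 days ago vs limit 45 → not met
6. certified medication aides 3 ≥ 2 → met
7. dietary services review 381 days ago vs limit 730 → met
Not met: 1, 4, 5

No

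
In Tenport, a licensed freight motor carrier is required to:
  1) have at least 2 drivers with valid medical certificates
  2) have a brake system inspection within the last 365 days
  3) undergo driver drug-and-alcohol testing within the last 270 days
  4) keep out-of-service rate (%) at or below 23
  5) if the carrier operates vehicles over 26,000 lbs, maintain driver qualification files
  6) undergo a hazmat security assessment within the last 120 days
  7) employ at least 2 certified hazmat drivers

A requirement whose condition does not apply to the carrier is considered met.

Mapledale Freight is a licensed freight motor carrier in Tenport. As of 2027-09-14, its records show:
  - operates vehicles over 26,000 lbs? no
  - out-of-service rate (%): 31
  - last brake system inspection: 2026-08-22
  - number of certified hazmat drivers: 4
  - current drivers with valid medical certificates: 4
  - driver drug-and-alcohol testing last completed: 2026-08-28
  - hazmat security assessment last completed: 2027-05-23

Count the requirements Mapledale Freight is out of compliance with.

3

1. drivers with valid medical certificates 4 ≥ 2 → met
2. brake system inspection 388 days ago vs limit 365 → not met
3. driver drug-and-alcohol testing 382 days ago vs limit 270 → not met
4. out-of-service rate (%) 31 > 23 → not met
5. condition 'operates vehicles over 26,000 lbs' does not hold → requirement n/a → met
6. hazmat security assessment 114 days ago vs limit 120 → met
7. certified hazmat drivers 4 ≥ 2 → met
Not met: 3 of 7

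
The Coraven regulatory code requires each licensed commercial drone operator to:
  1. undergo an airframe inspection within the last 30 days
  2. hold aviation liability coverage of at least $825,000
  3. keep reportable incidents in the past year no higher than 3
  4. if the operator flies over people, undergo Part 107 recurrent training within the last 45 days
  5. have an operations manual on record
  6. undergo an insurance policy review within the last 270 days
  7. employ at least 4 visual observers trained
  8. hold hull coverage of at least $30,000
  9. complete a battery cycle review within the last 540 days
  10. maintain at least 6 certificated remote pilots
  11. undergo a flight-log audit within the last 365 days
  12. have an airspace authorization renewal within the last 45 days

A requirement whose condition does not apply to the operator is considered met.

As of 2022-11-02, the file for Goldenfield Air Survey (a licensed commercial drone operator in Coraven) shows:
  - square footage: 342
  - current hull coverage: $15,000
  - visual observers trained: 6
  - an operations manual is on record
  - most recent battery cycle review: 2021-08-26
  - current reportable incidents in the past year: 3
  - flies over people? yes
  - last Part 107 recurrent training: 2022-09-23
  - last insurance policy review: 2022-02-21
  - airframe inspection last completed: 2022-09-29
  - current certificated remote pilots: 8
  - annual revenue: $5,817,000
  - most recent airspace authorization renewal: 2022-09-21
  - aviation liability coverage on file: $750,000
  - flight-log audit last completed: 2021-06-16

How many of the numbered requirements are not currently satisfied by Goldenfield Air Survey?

4

1. airframe inspection 34 days ago vs limit 30 → not met
2. aviation liability coverage $750,000 < $825,000 → not met
3. reportable incidents in the past year 3 ≤ 3 → met
4. condition 'flies over people' holds; Part 107 recurrent training 40 days ago vs limit 45 → met
5. operations manual present → met
6. insurance policy review 254 days ago vs limit 270 → met
7. visual observers trained 6 ≥ 4 → met
8. hull coverage $15,000 < $30,000 → not met
9. battery cycle review 433 days ago vs limit 540 → met
10. certificated remote pilots 8 ≥ 6 → met
11. flight-log audit 504 days ago vs limit 365 → not met
12. airspace authorization renewal 42 days ago vs limit 45 → met
Not met: 4 of 12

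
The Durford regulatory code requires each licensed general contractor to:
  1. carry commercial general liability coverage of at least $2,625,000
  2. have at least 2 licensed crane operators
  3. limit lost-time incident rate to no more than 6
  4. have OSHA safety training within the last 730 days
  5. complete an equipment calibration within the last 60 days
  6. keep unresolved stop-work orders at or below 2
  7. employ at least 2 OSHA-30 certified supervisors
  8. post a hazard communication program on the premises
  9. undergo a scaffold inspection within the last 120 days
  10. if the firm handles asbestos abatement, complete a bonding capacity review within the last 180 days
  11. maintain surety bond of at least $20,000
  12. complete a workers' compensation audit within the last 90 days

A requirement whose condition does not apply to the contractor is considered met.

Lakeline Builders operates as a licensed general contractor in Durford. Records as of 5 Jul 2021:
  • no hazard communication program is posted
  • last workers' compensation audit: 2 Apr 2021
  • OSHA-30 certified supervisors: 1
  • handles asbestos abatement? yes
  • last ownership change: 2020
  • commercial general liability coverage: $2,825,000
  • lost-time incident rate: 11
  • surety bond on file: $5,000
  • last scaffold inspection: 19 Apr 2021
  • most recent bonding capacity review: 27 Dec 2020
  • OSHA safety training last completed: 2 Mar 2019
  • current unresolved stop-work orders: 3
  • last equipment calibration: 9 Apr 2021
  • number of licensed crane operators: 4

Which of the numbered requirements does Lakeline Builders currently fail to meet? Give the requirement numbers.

1. commercial general liability coverage $2,825,000 ≥ $2,625,000 → met
2. licensed crane operators 4 ≥ 2 → met
3. lost-time incident rate 11 > 6 → not met
4. OSHA safety training 856 days ago vs limit 730 → not met
5. equipment calibration 87 days ago vs limit 60 → not met
6. unresolved stop-work orders 3 > 2 → not met
7. OSHA-30 certified supervisors 1 < 2 → not met
8. hazard communication program absent → not met
9. scaffold inspection 77 days ago vs limit 120 → met
10. condition 'handles asbestos abatement' holds; bonding capacity review 190 days ago vs limit 180 → not met
11. surety bond $5,000 < $20,000 → not met
12. workers' compensation audit 94 days ago vs limit 90 → not met
Not met: 3, 4, 5, 6, 7, 8, 10, 11, 12

3, 4, 5, 6, 7, 8, 10, 11, 12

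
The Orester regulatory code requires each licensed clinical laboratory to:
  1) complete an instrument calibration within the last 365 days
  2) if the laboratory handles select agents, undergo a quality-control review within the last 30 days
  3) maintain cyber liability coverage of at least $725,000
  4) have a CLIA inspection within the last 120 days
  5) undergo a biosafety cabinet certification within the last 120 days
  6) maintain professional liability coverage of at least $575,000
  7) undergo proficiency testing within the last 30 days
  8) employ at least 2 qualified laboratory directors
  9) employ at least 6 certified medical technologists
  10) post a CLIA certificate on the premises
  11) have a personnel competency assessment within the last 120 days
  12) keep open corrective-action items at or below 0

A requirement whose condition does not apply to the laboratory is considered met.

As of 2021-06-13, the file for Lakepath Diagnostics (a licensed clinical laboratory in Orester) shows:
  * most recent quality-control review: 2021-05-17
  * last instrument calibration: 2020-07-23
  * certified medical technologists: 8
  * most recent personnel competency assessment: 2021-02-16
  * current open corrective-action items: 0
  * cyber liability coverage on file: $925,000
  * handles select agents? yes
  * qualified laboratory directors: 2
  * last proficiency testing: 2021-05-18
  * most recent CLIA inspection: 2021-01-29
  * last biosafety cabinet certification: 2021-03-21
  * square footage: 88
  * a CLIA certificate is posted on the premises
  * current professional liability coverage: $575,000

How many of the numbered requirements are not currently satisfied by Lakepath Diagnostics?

1. instrument calibration 325 days ago vs limit 365 → met
2. condition 'handles select agents' holds; quality-control review 27 days ago vs limit 30 → met
3. cyber liability coverage $925,000 ≥ $725,000 → met
4. CLIA inspection 135 days ago vs limit 120 → not met
5. biosafety cabinet certification 84 days ago vs limit 120 → met
6. professional liability coverage $575,000 ≥ $575,000 → met
7. proficiency testing 26 days ago vs limit 30 → met
8. qualified laboratory directors 2 ≥ 2 → met
9. certified medical technologists 8 ≥ 6 → met
10. CLIA certificate present → met
11. personnel competency assessment 117 days ago vs limit 120 → met
12. open corrective-action items 0 ≤ 0 → met
Not met: 1 of 12

1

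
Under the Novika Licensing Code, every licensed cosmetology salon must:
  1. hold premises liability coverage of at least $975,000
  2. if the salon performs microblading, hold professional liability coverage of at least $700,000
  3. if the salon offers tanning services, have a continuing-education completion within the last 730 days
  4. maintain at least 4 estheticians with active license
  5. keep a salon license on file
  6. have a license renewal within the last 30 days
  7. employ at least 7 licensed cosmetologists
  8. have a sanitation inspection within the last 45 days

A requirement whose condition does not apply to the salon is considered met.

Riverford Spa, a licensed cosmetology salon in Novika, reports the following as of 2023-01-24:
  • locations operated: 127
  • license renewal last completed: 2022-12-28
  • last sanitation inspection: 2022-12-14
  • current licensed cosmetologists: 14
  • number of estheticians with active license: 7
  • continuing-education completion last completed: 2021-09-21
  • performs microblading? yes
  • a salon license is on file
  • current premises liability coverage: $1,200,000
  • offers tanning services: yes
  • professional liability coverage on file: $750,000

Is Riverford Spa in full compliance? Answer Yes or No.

1. premises liability coverage $1,200,000 ≥ $975,000 → met
2. condition 'performs microblading' holds; professional liability coverage $750,000 ≥ $700,000 → met
3. condition 'offers tanning services' holds; continuing-education completion 490 days ago vs limit 730 → met
4. estheticians with active license 7 ≥ 4 → met
5. salon license present → met
6. license renewal 27 days ago vs limit 30 → met
7. licensed cosmetologists 14 ≥ 7 → met
8. sanitation inspection 41 days ago vs limit 45 → met
All met.

Yes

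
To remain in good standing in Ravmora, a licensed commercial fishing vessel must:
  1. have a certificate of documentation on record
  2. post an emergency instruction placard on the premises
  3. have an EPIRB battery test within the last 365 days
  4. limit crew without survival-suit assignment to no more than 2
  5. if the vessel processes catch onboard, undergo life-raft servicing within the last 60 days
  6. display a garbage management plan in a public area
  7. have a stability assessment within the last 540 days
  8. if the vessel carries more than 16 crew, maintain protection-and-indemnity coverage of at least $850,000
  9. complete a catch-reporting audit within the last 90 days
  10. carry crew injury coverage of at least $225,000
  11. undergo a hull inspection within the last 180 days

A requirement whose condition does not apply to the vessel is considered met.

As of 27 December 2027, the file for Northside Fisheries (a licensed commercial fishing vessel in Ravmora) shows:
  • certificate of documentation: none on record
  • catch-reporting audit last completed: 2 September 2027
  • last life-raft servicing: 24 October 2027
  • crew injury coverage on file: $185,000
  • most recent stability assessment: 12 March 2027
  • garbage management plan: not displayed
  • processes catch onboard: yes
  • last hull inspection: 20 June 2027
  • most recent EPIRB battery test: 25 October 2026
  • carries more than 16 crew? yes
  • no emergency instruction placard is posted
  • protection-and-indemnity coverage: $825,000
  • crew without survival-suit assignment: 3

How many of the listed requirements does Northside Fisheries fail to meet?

1. certificate of documentation absent → not met
2. emergency instruction placard absent → not met
3. EPIRB battery test 428 days ago vs limit 365 → not met
4. crew without survival-suit assignment 3 > 2 → not met
5. condition 'processes catch onboard' holds; life-raft servicing 64 days ago vs limit 60 → not met
6. garbage management plan absent → not met
7. stability assessment 290 days ago vs limit 540 → met
8. condition 'carries more than 16 crew' holds; protection-and-indemnity coverage $825,000 < $850,000 → not met
9. catch-reporting audit 116 days ago vs limit 90 → not met
10. crew injury coverage $185,000 < $225,000 → not met
11. hull inspection 190 days ago vs limit 180 → not met
Not met: 10 of 11

10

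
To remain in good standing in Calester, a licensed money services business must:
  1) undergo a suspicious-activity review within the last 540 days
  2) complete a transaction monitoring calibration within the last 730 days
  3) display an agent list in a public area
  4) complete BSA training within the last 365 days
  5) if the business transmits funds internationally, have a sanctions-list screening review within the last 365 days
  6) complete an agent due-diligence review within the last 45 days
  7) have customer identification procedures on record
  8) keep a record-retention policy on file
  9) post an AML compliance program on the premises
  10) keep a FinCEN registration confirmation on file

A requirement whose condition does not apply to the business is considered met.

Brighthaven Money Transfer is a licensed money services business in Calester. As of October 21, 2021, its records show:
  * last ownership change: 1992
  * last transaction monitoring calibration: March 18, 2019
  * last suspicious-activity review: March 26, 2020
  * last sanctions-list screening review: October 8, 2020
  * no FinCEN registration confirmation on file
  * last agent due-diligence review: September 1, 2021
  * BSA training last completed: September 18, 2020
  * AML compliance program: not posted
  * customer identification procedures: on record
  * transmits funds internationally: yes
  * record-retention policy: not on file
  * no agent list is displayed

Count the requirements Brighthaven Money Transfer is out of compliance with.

1. suspicious-activity review 574 days ago vs limit 540 → not met
2. transaction monitoring calibration 948 days ago vs limit 730 → not met
3. agent list absent → not met
4. BSA training 398 days ago vs limit 365 → not met
5. condition 'transmits funds internationally' holds; sanctions-list screening review 378 days ago vs limit 365 → not met
6. agent due-diligence review 50 days ago vs limit 45 → not met
7. customer identification procedures present → met
8. record-retention policy absent → not met
9. AML compliance program absent → not met
10. FinCEN registration confirmation absent → not met
Not met: 9 of 10

9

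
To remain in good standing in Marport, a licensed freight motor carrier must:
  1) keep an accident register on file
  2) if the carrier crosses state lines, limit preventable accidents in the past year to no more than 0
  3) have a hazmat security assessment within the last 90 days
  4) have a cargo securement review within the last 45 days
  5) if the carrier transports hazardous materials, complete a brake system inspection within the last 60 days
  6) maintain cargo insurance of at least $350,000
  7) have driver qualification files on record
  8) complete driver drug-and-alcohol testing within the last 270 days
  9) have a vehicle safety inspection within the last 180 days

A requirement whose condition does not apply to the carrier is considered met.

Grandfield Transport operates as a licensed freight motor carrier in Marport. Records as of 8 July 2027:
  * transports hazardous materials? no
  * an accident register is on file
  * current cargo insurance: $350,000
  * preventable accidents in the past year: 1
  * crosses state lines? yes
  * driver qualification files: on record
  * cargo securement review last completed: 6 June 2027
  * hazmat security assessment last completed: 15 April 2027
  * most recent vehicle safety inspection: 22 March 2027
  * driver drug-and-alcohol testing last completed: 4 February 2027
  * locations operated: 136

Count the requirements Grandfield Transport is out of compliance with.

1. accident register present → met
2. condition 'crosses state lines' holds; preventable accidents in the past year 1 > 0 → not met
3. hazmat security assessment 84 days ago vs limit 90 → met
4. cargo securement review 32 days ago vs limit 45 → met
5. condition 'transports hazardous materials' does not hold → requirement n/a → met
6. cargo insurance $350,000 ≥ $350,000 → met
7. driver qualification files present → met
8. driver drug-and-alcohol testing 154 days ago vs limit 270 → met
9. vehicle safety inspection 108 days ago vs limit 180 → met
Not met: 1 of 9

1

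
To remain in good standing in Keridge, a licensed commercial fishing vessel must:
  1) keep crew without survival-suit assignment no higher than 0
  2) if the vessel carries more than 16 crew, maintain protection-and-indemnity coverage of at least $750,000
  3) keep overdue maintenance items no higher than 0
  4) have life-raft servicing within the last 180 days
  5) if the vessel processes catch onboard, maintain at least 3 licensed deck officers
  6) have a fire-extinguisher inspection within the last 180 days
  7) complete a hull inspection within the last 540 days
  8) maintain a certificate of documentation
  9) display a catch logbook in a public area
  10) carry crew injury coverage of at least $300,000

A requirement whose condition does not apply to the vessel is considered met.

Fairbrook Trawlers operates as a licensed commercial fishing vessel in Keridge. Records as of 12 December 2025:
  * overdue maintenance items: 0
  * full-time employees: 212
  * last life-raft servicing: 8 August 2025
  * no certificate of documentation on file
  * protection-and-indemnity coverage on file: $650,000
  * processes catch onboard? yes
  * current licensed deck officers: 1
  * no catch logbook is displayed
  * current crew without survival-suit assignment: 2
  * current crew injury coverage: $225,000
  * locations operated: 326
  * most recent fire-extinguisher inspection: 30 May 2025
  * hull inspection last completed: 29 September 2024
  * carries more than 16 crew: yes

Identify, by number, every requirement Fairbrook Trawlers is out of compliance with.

1. crew without survival-suit assignment 2 > 0 → not met
2. condition 'carries more than 16 crew' holds; protection-and-indemnity coverage $650,000 < $750,000 → not met
3. overdue maintenance items 0 ≤ 0 → met
4. life-raft servicing 126 days ago vs limit 180 → met
5. condition 'processes catch onboard' holds; licensed deck officers 1 < 3 → not met
6. fire-extinguisher inspection 196 days ago vs limit 180 → not met
7. hull inspection 439 days ago vs limit 540 → met
8. certificate of documentation absent → not met
9. catch logbook absent → not met
10. crew injury coverage $225,000 < $300,000 → not met
Not met: 1, 2, 5, 6, 8, 9, 10

1, 2, 5, 6, 8, 9, 10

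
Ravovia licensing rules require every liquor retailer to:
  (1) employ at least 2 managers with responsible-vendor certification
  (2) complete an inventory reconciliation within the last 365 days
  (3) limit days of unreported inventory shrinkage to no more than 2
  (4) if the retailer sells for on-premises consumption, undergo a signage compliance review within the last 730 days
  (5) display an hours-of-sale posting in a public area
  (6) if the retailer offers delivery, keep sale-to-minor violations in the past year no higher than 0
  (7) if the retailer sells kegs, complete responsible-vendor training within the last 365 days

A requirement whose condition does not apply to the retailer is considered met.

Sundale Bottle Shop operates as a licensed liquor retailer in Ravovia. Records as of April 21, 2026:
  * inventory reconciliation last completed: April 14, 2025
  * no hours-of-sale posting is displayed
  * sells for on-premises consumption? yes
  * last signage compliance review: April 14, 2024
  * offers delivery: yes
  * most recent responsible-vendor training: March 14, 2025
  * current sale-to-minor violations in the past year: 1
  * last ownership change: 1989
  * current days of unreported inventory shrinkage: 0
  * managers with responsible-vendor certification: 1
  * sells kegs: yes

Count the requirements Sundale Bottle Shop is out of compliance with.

6

1. managers with responsible-vendor certification 1 < 2 → not met
2. inventory reconciliation 372 days ago vs limit 365 → not met
3. days of unreported inventory shrinkage 0 ≤ 2 → met
4. condition 'sells for on-premises consumption' holds; signage compliance review 737 days ago vs limit 730 → not met
5. hours-of-sale posting absent → not met
6. condition 'offers delivery' holds; sale-to-minor violations in the past year 1 > 0 → not met
7. condition 'sells kegs' holds; responsible-vendor training 403 days ago vs limit 365 → not met
Not met: 6 of 7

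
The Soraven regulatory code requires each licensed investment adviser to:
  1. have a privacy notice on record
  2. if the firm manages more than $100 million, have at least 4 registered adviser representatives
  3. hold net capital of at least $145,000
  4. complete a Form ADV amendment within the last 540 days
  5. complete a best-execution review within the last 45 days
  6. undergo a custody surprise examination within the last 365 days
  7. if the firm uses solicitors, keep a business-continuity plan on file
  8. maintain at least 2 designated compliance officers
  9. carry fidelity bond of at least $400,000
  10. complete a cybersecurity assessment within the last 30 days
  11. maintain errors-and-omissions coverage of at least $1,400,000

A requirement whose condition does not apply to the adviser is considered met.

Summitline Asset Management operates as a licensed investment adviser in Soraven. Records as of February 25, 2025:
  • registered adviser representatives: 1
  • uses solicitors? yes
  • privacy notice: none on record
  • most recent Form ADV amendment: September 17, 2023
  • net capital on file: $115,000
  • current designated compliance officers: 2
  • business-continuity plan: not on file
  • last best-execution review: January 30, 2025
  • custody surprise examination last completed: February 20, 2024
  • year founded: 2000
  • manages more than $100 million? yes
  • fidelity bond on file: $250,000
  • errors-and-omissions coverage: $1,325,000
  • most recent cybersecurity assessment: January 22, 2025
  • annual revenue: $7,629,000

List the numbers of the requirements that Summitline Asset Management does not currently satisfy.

1. privacy notice absent → not met
2. condition 'manages more than $100 million' holds; registered adviser representatives 1 < 4 → not met
3. net capital $115,000 < $145,000 → not met
4. Form ADV amendment 527 days ago vs limit 540 → met
5. best-execution review 26 days ago vs limit 45 → met
6. custody surprise examination 371 days ago vs limit 365 → not met
7. condition 'uses solicitors' holds; business-continuity plan absent → not met
8. designated compliance officers 2 ≥ 2 → met
9. fidelity bond $250,000 < $400,000 → not met
10. cybersecurity assessment 34 days ago vs limit 30 → not met
11. errors-and-omissions coverage $1,325,000 < $1,400,000 → not met
Not met: 1, 2, 3, 6, 7, 9, 10, 11

1, 2, 3, 6, 7, 9, 10, 11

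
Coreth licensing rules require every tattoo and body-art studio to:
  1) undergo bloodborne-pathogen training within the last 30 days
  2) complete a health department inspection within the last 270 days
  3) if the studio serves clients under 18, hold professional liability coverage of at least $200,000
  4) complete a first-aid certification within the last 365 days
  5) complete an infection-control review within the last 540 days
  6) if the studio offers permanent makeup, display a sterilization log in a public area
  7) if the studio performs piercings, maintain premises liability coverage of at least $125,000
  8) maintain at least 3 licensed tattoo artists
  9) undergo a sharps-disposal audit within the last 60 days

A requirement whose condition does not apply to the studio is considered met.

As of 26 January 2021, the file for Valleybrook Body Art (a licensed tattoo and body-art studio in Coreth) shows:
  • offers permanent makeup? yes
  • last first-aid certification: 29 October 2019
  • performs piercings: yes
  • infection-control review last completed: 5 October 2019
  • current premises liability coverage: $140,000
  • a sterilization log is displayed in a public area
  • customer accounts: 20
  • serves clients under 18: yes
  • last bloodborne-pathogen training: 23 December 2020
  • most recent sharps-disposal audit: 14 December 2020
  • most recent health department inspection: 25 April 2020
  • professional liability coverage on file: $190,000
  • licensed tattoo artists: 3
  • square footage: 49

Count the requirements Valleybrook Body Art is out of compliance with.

4

1. bloodborne-pathogen training 34 days ago vs limit 30 → not met
2. health department inspection 276 days ago vs limit 270 → not met
3. condition 'serves clients under 18' holds; professional liability coverage $190,000 < $200,000 → not met
4. first-aid certification 455 days ago vs limit 365 → not met
5. infection-control review 479 days ago vs limit 540 → met
6. condition 'offers permanent makeup' holds; sterilization log present → met
7. condition 'performs piercings' holds; premises liability coverage $140,000 ≥ $125,000 → met
8. licensed tattoo artists 3 ≥ 3 → met
9. sharps-disposal audit 43 days ago vs limit 60 → met
Not met: 4 of 9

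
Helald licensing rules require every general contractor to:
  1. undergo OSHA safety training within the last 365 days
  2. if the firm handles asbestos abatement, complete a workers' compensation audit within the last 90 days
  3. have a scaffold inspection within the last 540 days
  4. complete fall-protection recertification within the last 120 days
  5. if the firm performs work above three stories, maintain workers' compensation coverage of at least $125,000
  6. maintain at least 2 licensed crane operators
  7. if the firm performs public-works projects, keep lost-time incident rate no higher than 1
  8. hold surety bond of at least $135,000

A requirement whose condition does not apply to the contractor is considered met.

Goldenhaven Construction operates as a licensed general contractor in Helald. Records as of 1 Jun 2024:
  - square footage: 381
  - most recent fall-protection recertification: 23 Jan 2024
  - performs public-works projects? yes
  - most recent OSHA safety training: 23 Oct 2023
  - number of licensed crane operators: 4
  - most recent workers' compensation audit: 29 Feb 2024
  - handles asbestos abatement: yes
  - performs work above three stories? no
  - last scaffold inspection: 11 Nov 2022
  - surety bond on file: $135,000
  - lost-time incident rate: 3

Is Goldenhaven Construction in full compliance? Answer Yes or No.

1. OSHA safety training 222 days ago vs limit 365 → met
2. condition 'handles asbestos abatement' holds; workers' compensation audit 93 days ago vs limit 90 → not met
3. scaffold inspection 568 days ago vs limit 540 → not met
4. fall-protection recertification 130 days ago vs limit 120 → not met
5. condition 'performs work above three stories' does not hold → requirement n/a → met
6. licensed crane operators 4 ≥ 2 → met
7. condition 'performs public-works projects' holds; lost-time incident rate 3 > 1 → not met
8. surety bond $135,000 ≥ $135,000 → met
Not met: 2, 3, 4, 7

No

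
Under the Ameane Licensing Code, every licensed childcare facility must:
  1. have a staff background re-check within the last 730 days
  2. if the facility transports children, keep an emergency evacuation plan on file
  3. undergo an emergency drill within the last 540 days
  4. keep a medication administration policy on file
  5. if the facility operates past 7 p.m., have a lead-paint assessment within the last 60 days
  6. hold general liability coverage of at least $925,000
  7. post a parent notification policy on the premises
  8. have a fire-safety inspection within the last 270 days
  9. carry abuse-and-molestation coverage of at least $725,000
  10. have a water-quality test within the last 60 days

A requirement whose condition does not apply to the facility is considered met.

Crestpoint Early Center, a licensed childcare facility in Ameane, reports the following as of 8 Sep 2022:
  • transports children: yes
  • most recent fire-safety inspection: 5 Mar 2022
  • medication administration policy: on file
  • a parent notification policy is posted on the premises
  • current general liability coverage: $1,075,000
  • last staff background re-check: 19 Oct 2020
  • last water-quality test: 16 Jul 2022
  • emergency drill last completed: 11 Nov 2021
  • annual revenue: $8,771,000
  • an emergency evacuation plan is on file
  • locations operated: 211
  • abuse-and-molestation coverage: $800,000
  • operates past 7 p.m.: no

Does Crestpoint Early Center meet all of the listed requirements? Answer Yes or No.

1. staff background re-check 689 days ago vs limit 730 → met
2. condition 'transports children' holds; emergency evacuation plan present → met
3. emergency drill 301 days ago vs limit 540 → met
4. medication administration policy present → met
5. condition 'operates past 7 p.m.' does not hold → requirement n/a → met
6. general liability coverage $1,075,000 ≥ $925,000 → met
7. parent notification policy present → met
8. fire-safety inspection 187 days ago vs limit 270 → met
9. abuse-and-molestation coverage $800,000 ≥ $725,000 → met
10. water-quality test 54 days ago vs limit 60 → met
All met.

Yes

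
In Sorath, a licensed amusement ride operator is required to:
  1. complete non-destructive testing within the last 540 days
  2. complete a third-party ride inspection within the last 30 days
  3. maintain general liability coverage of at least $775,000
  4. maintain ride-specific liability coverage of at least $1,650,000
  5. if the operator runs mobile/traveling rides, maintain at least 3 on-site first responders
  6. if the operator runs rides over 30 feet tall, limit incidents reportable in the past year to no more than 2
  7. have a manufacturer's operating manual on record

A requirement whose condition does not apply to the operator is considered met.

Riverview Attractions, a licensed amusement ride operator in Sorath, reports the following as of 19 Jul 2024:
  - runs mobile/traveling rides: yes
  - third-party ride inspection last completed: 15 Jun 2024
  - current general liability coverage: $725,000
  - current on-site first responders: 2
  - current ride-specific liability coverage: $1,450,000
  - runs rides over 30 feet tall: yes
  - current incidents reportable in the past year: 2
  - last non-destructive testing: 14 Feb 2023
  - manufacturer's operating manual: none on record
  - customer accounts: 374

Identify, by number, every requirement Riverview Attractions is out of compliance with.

2, 3, 4, 5, 7

1. non-destructive testing 521 days ago vs limit 540 → met
2. third-party ride inspection 34 days ago vs limit 30 → not met
3. general liability coverage $725,000 < $775,000 → not met
4. ride-specific liability coverage $1,450,000 < $1,650,000 → not met
5. condition 'runs mobile/traveling rides' holds; on-site first responders 2 < 3 → not met
6. condition 'runs rides over 30 feet tall' holds; incidents reportable in the past year 2 ≤ 2 → met
7. manufacturer's operating manual absent → not met
Not met: 2, 3, 4, 5, 7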